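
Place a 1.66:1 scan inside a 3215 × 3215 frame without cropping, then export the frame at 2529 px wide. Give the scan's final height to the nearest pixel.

1523 px

In the 3215×3215 frame the scan fills the width: height = 3215 / 1.660 ≈ 1936.75 px.
Scaling 3215 → 2529 is ×0.7866, so the height becomes 1936.75 × 0.7866 ≈ 1523.49 px.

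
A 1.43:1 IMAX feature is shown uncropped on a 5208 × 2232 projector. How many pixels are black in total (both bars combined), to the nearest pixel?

1.43:1 IMAX (1.430) < 21:9 (2.333), so the feature fills the height.
Content width = 2232 × 1.430 ≈ 3191.7600 px.
Leftover width: 5208 − 3191.7600 = 2016.2400 px.
Across the 2232-px span: 2016.2400 × 2232 ≈ 4500248 px.

4500248 pixels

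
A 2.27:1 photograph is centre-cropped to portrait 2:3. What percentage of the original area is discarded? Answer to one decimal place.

70.6%

The height stays; only width is cut (since portrait 2:3 is narrower than 2.27:1).
Fraction kept = (0.667)/(2.270) ≈ 29.37%, so 70.63% is lost.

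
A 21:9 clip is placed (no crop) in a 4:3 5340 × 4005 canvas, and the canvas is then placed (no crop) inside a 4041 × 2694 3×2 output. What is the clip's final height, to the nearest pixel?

1539 px

First fit — 21:9 into 5340×4005 spans the width: 5340.00 × 2288.57.
The 4:3 canvas is height-limited in 4041×2694, giving 3592.00 × 2694.00; scale factor 0.6727.
Applying the same ×0.6727: 2288.57 → 1539.43.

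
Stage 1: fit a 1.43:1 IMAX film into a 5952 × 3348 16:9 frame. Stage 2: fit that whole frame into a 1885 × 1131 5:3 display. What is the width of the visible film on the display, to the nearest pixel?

1.43:1 IMAX in 5952×3348: fills the height, so the film is 4787.64 × 3348.00.
Second fit — the 16:9 canvas into 1885×1131 spans the width: 1885.00 × 1060.31 (×0.3167 from 5952×3348).
The film scales with it: width 4787.64 × 0.3167 ≈ 1516.25.

1516 px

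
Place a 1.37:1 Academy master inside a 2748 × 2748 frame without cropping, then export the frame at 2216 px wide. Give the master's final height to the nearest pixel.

1618 px

Fitted into 2748×2748, the master spans the width; its height is 2748 / 1.370 ≈ 2005.84 px.
Resizing to 2216 px wide multiplies everything by 0.8064: 2005.84 → 1617.52 px.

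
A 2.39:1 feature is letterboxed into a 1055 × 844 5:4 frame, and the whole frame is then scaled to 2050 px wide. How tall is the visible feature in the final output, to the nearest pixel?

At 1055×844 the feature is width-limited, so height = 1055 / 2.390 ≈ 441.42 px.
The frame scales by 2050/1055 = 1.9431; 441.42 × 1.9431 ≈ 857.74 px.

858 px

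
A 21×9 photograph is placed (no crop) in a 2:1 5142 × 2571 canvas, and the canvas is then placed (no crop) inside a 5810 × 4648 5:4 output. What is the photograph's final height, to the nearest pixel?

Inside the 5142×2571 canvas the photograph is width-limited at 5142.00 × 2203.71.
2:1 in 5810×4648: fills the width, so the intermediate becomes 5810.00 × 2905.00 — a scale of ×1.1299.
So the photograph's height is 2203.71 × 1.1299 ≈ 2490.00.

2490 px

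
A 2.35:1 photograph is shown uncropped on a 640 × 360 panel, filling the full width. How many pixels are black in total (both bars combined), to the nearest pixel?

56102 pixels

That makes the image 272.3404 px tall (640 / 2.350).
Black = 360 − 272.3404 = 87.6596 px.
Across the 640-px span: 87.6596 × 640 ≈ 56102 px.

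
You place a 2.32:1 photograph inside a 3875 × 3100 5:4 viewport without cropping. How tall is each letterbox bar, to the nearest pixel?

2.32:1 is wider than 5:4, so it spans the full width.
The photograph is 3875 / 2.320 ≈ 1670.26 px tall.
Black = 3100 − 1670.26 = 1429.74 px, or 714.87 per bar.

715 px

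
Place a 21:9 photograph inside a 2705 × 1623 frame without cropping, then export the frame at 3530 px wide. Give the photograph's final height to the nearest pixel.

1513 px

Fitted into 2705×1623, the photograph spans the width; its height is 2705 × 9/21 ≈ 1159.29 px.
Resizing to 3530 px wide multiplies everything by 1.3050: 1159.29 → 1512.86 px.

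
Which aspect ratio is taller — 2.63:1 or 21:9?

21:9

2.63 and 21:9 = 2.333; 2.63 > 2.333. The smaller width-to-height ratio is the taller frame.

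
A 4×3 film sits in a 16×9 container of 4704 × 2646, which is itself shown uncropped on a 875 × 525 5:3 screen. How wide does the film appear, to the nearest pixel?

4×3 in 4704×2646: fills the height, so the film is 3528.00 × 2646.00.
16×9 in 875×525: fills the width, so the intermediate becomes 875.00 × 492.19 — a scale of ×0.1860.
The film scales with it: width 3528.00 × 0.1860 ≈ 656.25.

656 px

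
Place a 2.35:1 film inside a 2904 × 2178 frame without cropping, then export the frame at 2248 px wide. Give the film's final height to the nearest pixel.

957 px

At 2904×2178 the film is width-limited, so height = 2904 / 2.350 ≈ 1235.74 px.
Resizing to 2248 px wide multiplies everything by 0.7741: 1235.74 → 956.60 px.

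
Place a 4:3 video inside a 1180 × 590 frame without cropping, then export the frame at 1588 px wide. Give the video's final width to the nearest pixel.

In the 1180×590 frame the video fills the height: width = 590 × 4/3 ≈ 786.67 px.
Resizing to 1588 px wide multiplies everything by 1.3458: 786.67 → 1058.67 px.

1059 px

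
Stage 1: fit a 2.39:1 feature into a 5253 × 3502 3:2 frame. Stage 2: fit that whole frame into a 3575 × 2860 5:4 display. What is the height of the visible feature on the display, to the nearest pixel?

1496 px

2.39:1 in 5253×3502: fills the width, so the feature is 5253.00 × 2197.91.
Second fit — the 3:2 canvas into 3575×2860 spans the width: 3575.00 × 2383.33 (×0.6806 from 5253×3502).
So the feature's height is 2197.91 × 0.6806 ≈ 1495.82.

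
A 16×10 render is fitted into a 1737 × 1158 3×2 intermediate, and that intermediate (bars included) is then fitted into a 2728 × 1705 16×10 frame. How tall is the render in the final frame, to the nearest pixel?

1598 px

16×10 in 1737×1158: fills the width, so the render is 1737.00 × 1085.62.
The 3×2 canvas is height-limited in 2728×1705, giving 2557.50 × 1705.00; scale factor 1.4724.
Applying the same ×1.4724: 1085.62 → 1598.44.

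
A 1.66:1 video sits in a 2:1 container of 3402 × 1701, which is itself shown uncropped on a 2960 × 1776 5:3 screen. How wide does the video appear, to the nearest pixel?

2457 px

Inside the 3402×1701 canvas the video is height-limited at 2823.66 × 1701.00.
The 2:1 canvas is width-limited in 2960×1776, giving 2960.00 × 1480.00; scale factor 0.8701.
The video scales with it: width 2823.66 × 0.8701 ≈ 2456.80.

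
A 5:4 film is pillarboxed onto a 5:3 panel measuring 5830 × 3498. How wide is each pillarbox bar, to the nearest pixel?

5:4 (1.250) < 5:3 (1.667), so the film fills the height.
That makes the image 4372.50 px wide (3498 × 5/4).
5830 − 4372.50 = 1457.50 px of bars (728.75 each).

729 px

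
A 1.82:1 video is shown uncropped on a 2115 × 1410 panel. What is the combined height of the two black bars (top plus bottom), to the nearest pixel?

248 px

1.82:1 (1.820) > 3×2 (1.500), so the video fills the width.
That makes the image 1162.09 px tall (2115 / 1.820).
Black = 1410 − 1162.09 = 247.91 px.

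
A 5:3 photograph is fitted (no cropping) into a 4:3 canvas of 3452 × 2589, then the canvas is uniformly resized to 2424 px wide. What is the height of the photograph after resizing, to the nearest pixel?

Fitted into 3452×2589, the photograph spans the width; its height is 3452 × 3/5 ≈ 2071.20 px.
Scaling 3452 → 2424 is ×0.7022, so the height becomes 2071.20 × 0.7022 ≈ 1454.40 px.

1454 px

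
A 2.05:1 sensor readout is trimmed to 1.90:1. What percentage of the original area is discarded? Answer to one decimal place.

7.3%

1.90:1 is narrower than 2.05:1, so the crop keeps the full height and trims the width.
(1.900)/(2.050) ≈ 0.927 of the area survives, leaving 7.32% discarded.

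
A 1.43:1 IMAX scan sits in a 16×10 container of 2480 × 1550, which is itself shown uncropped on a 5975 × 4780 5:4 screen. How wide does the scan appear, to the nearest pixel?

Inside the 2480×1550 canvas the scan is height-limited at 2216.50 × 1550.00.
The 16×10 canvas is width-limited in 5975×4780, giving 5975.00 × 3734.38; scale factor 2.4093.
Applying the same ×2.4093: 2216.50 → 5340.16.

5340 px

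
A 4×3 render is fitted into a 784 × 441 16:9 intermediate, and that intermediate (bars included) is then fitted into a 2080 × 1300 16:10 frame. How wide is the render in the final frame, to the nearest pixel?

4×3 in 784×441: fills the height, so the render is 588.00 × 441.00.
Second fit — the 16:9 canvas into 2080×1300 spans the width: 2080.00 × 1170.00 (×2.6531 from 784×441).
Applying the same ×2.6531: 588.00 → 1560.00.

1560 px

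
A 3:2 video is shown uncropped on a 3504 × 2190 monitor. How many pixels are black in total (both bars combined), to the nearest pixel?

Since 1.500 < 1.600, the video is height-limited.
That makes the image 3285.0000 px wide (2190 × 3/2).
Leftover width: 3504 − 3285.0000 = 219.0000 px.
Bar area = 219.0000 × 2190 ≈ 479610 px.

479610 pixels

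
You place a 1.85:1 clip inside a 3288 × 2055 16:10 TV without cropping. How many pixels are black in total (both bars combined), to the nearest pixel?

913086 pixels

1.85:1 is wider than 16:10, so it spans the full width.
Content height = 3288 / 1.850 ≈ 1777.2973 px.
Leftover height: 2055 − 1777.2973 = 277.7027 px.
Across the 3288-px span: 277.7027 × 3288 ≈ 913086 px.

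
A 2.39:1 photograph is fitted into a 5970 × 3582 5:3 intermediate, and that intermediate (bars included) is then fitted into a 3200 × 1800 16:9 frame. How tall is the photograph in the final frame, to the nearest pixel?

2.39:1 in 5970×3582: fills the width, so the photograph is 5970.00 × 2497.91.
Second fit — the 5:3 canvas into 3200×1800 spans the height: 3000.00 × 1800.00 (×0.5025 from 5970×3582).
The photograph scales with it: height 2497.91 × 0.5025 ≈ 1255.23.

1255 px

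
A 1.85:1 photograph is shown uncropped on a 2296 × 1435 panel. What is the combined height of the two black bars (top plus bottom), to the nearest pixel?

Since 1.850 > 1.600, the photograph is width-limited.
Content height = 2296 / 1.850 ≈ 1241.08 px.
Black = 1435 − 1241.08 = 193.92 px.

194 px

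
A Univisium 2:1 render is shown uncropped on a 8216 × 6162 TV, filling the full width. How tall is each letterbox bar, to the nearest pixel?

The render is 8216 × 1/2 ≈ 4108.00 px tall.
Leftover height: 6162 − 4108.00 = 2054.00 px → 1027.00 each side.

1027 px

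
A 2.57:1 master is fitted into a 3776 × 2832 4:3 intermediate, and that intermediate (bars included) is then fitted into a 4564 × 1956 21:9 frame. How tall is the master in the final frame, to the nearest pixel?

1015 px

Inside the 3776×2832 canvas the master is width-limited at 3776.00 × 1469.26.
Second fit — the 4:3 canvas into 4564×1956 spans the height: 2608.00 × 1956.00 (×0.6907 from 3776×2832).
The master scales with it: height 1469.26 × 0.6907 ≈ 1014.79.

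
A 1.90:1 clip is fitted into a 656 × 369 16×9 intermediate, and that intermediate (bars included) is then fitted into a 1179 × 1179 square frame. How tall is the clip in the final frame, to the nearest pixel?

First fit — 1.90:1 into 656×369 spans the width: 656.00 × 345.26.
Second fit — the 16×9 canvas into 1179×1179 spans the width: 1179.00 × 663.19 (×1.7973 from 656×369).
Applying the same ×1.7973: 345.26 → 620.53.

621 px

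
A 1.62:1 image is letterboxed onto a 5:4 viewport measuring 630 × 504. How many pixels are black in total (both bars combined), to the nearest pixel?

1.62:1 is wider than 5:4, so it spans the full width.
The image is 630 / 1.620 ≈ 388.8889 px tall.
Leftover height: 504 − 388.8889 = 115.1111 px.
Bar area = 115.1111 × 630 ≈ 72520 px.

72520 pixels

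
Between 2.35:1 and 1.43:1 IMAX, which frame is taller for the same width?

1.43:1 IMAX

2.35 and 1.43; 2.35 > 1.43. The smaller width-to-height ratio is the taller frame.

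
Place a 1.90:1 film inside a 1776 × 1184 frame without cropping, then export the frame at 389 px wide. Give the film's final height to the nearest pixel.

205 px

At 1776×1184 the film is width-limited, so height = 1776 / 1.900 ≈ 934.74 px.
Resizing to 389 px wide multiplies everything by 0.2190: 934.74 → 204.74 px.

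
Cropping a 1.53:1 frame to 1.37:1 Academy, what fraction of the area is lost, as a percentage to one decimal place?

The height stays; only width is cut (since 1.37:1 Academy is narrower than 1.53:1).
Fraction kept = (1.370)/(1.530) ≈ 89.54%, so 10.46% is lost.

10.5%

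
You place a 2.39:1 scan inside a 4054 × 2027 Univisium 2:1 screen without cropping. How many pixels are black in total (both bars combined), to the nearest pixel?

2.39:1 (2.390) > Univisium 2:1 (2.000), so the scan fills the width.
Content height = 4054 / 2.390 ≈ 1696.2343 px.
Leftover height: 2027 − 1696.2343 = 330.7657 px.
Bar area = 330.7657 × 4054 ≈ 1340924 px.

1340924 pixels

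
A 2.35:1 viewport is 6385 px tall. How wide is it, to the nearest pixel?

Width = 6385 × 2.350 = 15004.75.

15005 px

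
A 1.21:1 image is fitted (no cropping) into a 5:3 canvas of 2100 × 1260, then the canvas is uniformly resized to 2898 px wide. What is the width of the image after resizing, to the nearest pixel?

At 2100×1260 the image is height-limited, so width = 1260 × 1.210 ≈ 1524.60 px.
Scaling 2100 → 2898 is ×1.3800, so the width becomes 1524.60 × 1.3800 ≈ 2103.95 px.

2104 px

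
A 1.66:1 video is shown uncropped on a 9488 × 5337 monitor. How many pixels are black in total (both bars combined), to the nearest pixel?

3354731 pixels

1.66:1 (1.660) < 16:9 (1.778), so the video fills the height.
That makes the image 8859.4200 px wide (5337 × 1.660).
9488 − 8859.4200 = 628.5800 px of bars.
That's 628.5800 × 5337 ≈ 3354731 black pixels.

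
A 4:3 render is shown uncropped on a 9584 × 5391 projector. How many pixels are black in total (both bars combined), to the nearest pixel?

4:3 is narrower than 16:9, so it spans the full height.
That makes the image 7188.0000 px wide (5391 × 4/3).
Leftover width: 9584 − 7188.0000 = 2396.0000 px.
That's 2396.0000 × 5391 ≈ 12916836 black pixels.

12916836 pixels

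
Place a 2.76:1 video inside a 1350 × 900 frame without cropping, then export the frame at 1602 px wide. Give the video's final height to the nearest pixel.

580 px

At 1350×900 the video is width-limited, so height = 1350 / 2.760 ≈ 489.13 px.
Scaling 1350 → 1602 is ×1.1867, so the height becomes 489.13 × 1.1867 ≈ 580.43 px.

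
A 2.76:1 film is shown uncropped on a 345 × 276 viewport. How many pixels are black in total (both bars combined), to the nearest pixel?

52095 pixels

2.76:1 is wider than 5:4, so it spans the full width.
That makes the image 125.0000 px tall (345 / 2.760).
Black = 276 − 125.0000 = 151.0000 px.
Bar area = 151.0000 × 345 ≈ 52095 px.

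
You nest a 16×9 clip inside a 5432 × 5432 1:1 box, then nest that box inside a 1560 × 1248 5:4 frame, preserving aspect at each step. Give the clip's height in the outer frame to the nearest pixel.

702 px

First fit — 16×9 into 5432×5432 spans the width: 5432.00 × 3055.50.
The 1:1 canvas is height-limited in 1560×1248, giving 1248.00 × 1248.00; scale factor 0.2297.
Applying the same ×0.2297: 3055.50 → 702.00.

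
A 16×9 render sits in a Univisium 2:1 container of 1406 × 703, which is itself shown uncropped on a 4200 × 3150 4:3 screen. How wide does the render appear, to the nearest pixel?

3733 px

Inside the 1406×703 canvas the render is height-limited at 1249.78 × 703.00.
Second fit — the Univisium 2:1 canvas into 4200×3150 spans the width: 4200.00 × 2100.00 (×2.9872 from 1406×703).
The render scales with it: width 1249.78 × 2.9872 ≈ 3733.33.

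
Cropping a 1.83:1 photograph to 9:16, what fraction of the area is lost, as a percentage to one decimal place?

69.3%

Going from 1.83:1 to 9:16 means cutting width while keeping height.
Fraction kept = (0.562)/(1.830) ≈ 30.74%, so 69.26% is lost.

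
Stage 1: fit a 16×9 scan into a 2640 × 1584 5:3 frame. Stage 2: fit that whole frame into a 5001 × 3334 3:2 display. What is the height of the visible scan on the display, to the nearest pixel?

16×9 in 2640×1584: fills the width, so the scan is 2640.00 × 1485.00.
5:3 in 5001×3334: fills the width, so the intermediate becomes 5001.00 × 3000.60 — a scale of ×1.8943.
So the scan's height is 1485.00 × 1.8943 ≈ 2813.06.

2813 px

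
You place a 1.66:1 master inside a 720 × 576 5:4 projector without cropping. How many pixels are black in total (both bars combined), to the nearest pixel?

Since 1.660 > 1.250, the master is width-limited.
Content height = 720 / 1.660 ≈ 433.7349 px.
Black = 576 − 433.7349 = 142.2651 px.
That's 142.2651 × 720 ≈ 102431 black pixels.

102431 pixels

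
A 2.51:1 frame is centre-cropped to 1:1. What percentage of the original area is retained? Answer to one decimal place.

39.8%

The height stays; only width is cut (since 1:1 is narrower than 2.51:1).
(1.000)/(2.510) ≈ 0.398 of the area survives.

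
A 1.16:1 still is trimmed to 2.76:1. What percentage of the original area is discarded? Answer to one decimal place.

The width stays; only height is cut (since 2.76:1 is wider than 1.16:1).
Area ratio = (1.160)/(2.760) = 42.03%; the remaining 57.97% is cropped out.

58.0%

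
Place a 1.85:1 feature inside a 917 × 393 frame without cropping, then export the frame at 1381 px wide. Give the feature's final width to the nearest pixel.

Fitted into 917×393, the feature spans the height; its width is 393 × 1.850 ≈ 727.05 px.
Scaling 917 → 1381 is ×1.5060, so the width becomes 727.05 × 1.5060 ≈ 1094.94 px.

1095 px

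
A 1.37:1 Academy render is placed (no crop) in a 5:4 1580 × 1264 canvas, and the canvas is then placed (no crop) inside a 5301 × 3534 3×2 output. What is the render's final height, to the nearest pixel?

3224 px

First fit — 1.37:1 Academy into 1580×1264 spans the width: 1580.00 × 1153.28.
The 5:4 canvas is height-limited in 5301×3534, giving 4417.50 × 3534.00; scale factor 2.7959.
So the render's height is 1153.28 × 2.7959 ≈ 3224.45.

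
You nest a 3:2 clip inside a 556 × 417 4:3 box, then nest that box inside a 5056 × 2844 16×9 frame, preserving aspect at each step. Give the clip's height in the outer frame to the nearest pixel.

First fit — 3:2 into 556×417 spans the width: 556.00 × 370.67.
Second fit — the 4:3 canvas into 5056×2844 spans the height: 3792.00 × 2844.00 (×6.8201 from 556×417).
Applying the same ×6.8201: 370.67 → 2528.00.

2528 px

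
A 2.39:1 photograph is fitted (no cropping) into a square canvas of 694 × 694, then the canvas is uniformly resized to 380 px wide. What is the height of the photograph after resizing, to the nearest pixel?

159 px

In the 694×694 frame the photograph fills the width: height = 694 / 2.390 ≈ 290.38 px.
Scaling 694 → 380 is ×0.5476, so the height becomes 290.38 × 0.5476 ≈ 159.00 px.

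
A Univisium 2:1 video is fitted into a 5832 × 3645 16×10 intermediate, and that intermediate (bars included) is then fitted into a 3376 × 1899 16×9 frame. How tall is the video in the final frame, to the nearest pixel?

1519 px

Inside the 5832×3645 canvas the video is width-limited at 5832.00 × 2916.00.
The 16×10 canvas is height-limited in 3376×1899, giving 3038.40 × 1899.00; scale factor 0.5210.
The video scales with it: height 2916.00 × 0.5210 ≈ 1519.20.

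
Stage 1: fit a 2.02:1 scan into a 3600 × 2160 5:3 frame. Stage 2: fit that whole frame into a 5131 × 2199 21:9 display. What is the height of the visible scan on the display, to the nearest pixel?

1814 px

Inside the 3600×2160 canvas the scan is width-limited at 3600.00 × 1782.18.
5:3 in 5131×2199: fills the height, so the intermediate becomes 3665.00 × 2199.00 — a scale of ×1.0181.
Applying the same ×1.0181: 1782.18 → 1814.36.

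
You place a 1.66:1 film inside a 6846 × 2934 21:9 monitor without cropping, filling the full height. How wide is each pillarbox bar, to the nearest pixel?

Content width = 2934 × 1.660 ≈ 4870.44 px.
Black = 6846 − 4870.44 = 1975.56 px, or 987.78 per bar.

988 px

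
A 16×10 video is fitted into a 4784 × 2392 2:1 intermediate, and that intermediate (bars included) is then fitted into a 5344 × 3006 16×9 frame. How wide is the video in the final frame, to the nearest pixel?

4275 px

16×10 in 4784×2392: fills the height, so the video is 3827.20 × 2392.00.
The 2:1 canvas is width-limited in 5344×3006, giving 5344.00 × 2672.00; scale factor 1.1171.
So the video's width is 3827.20 × 1.1171 ≈ 4275.20.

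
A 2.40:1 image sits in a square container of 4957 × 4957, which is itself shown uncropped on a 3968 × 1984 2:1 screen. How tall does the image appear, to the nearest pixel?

First fit — 2.40:1 into 4957×4957 spans the width: 4957.00 × 2065.42.
square in 3968×1984: fills the height, so the intermediate becomes 1984.00 × 1984.00 — a scale of ×0.4002.
The image scales with it: height 2065.42 × 0.4002 ≈ 826.67.

827 px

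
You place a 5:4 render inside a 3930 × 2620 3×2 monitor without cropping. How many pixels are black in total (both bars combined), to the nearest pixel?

5:4 (1.250) < 3×2 (1.500), so the render fills the height.
That makes the image 3275.0000 px wide (2620 × 5/4).
Leftover width: 3930 − 3275.0000 = 655.0000 px.
Across the 2620-px span: 655.0000 × 2620 ≈ 1716100 px.

1716100 pixels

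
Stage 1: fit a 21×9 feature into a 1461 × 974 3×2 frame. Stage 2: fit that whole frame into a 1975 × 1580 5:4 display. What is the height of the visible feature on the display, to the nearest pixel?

846 px

First fit — 21×9 into 1461×974 spans the width: 1461.00 × 626.14.
The 3×2 canvas is width-limited in 1975×1580, giving 1975.00 × 1316.67; scale factor 1.3518.
So the feature's height is 626.14 × 1.3518 ≈ 846.43.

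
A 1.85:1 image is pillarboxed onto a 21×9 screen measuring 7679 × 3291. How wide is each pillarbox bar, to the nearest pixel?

Since 1.850 < 2.333, the image is height-limited.
Content width = 3291 × 1.850 ≈ 6088.35 px.
Leftover width: 7679 − 6088.35 = 1590.65 px → 795.33 each side.

795 px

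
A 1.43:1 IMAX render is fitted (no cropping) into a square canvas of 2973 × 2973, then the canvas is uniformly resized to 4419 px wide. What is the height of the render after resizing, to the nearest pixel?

3090 px

Fitted into 2973×2973, the render spans the width; its height is 2973 / 1.430 ≈ 2079.02 px.
Scaling 2973 → 4419 is ×1.4864, so the height becomes 2079.02 × 1.4864 ≈ 3090.21 px.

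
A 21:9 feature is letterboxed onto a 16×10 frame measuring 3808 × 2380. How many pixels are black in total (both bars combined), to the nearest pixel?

2848384 pixels

Since 2.333 > 1.600, the feature is width-limited.
The feature is 3808 × 9/21 ≈ 1632.0000 px tall.
2380 − 1632.0000 = 748.0000 px of bars.
Across the 3808-px span: 748.0000 × 3808 ≈ 2848384 px.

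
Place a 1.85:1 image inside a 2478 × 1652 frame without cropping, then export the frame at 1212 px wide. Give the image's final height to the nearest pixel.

655 px

At 2478×1652 the image is width-limited, so height = 2478 / 1.850 ≈ 1339.46 px.
Scaling 2478 → 1212 is ×0.4891, so the height becomes 1339.46 × 0.4891 ≈ 655.14 px.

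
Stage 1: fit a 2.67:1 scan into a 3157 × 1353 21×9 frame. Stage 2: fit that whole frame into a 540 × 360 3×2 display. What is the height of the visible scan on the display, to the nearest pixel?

2.67:1 in 3157×1353: fills the width, so the scan is 3157.00 × 1182.40.
The 21×9 canvas is width-limited in 540×360, giving 540.00 × 231.43; scale factor 0.1710.
The scan scales with it: height 1182.40 × 0.1710 ≈ 202.25.

202 px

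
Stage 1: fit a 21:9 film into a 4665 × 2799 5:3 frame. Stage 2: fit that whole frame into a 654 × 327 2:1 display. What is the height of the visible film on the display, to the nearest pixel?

First fit — 21:9 into 4665×2799 spans the width: 4665.00 × 1999.29.
The 5:3 canvas is height-limited in 654×327, giving 545.00 × 327.00; scale factor 0.1168.
So the film's height is 1999.29 × 0.1168 ≈ 233.57.

234 px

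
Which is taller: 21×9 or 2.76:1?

21×9 = 2.333 and 2.76; 2.76 > 2.333. The smaller width-to-height ratio is the taller frame.

21×9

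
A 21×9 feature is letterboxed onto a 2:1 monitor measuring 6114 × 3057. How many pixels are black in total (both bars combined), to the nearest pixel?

21×9 is wider than 2:1, so it spans the full width.
The feature is 6114 × 9/21 ≈ 2620.2857 px tall.
3057 − 2620.2857 = 436.7143 px of bars.
Bar area = 436.7143 × 6114 ≈ 2670071 px.

2670071 pixels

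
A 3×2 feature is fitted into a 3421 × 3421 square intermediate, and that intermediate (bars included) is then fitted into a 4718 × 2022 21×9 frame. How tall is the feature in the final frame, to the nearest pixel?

Inside the 3421×3421 canvas the feature is width-limited at 3421.00 × 2280.67.
square in 4718×2022: fills the height, so the intermediate becomes 2022.00 × 2022.00 — a scale of ×0.5911.
Applying the same ×0.5911: 2280.67 → 1348.00.

1348 px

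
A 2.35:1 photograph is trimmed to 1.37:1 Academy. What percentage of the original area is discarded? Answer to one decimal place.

Going from 2.35:1 to 1.37:1 Academy means cutting width while keeping height.
Area ratio = (1.370)/(2.350) = 58.30%; the remaining 41.70% is cropped out.

41.7%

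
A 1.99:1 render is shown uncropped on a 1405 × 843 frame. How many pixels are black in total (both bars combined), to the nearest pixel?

192443 pixels

Since 1.990 > 1.667, the render is width-limited.
Content height = 1405 / 1.990 ≈ 706.0302 px.
Leftover height: 843 − 706.0302 = 136.9698 px.
Bar area = 136.9698 × 1405 ≈ 192443 px.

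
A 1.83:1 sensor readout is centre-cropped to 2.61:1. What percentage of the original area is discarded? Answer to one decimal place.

2.61:1 is wider than 1.83:1, so the crop keeps the full width and trims the height.
Area ratio = (1.830)/(2.610) = 70.11%; the remaining 29.89% is cropped out.

29.9%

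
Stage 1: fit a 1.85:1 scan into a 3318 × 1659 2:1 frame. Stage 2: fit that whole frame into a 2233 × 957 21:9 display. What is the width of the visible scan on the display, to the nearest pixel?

First fit — 1.85:1 into 3318×1659 spans the height: 3069.15 × 1659.00.
2:1 in 2233×957: fills the height, so the intermediate becomes 1914.00 × 957.00 — a scale of ×0.5769.
The scan scales with it: width 3069.15 × 0.5769 ≈ 1770.45.

1770 px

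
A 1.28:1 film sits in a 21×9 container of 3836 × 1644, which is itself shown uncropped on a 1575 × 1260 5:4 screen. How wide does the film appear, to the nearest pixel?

First fit — 1.28:1 into 3836×1644 spans the height: 2104.32 × 1644.00.
The 21×9 canvas is width-limited in 1575×1260, giving 1575.00 × 675.00; scale factor 0.4106.
The film scales with it: width 2104.32 × 0.4106 ≈ 864.00.

864 px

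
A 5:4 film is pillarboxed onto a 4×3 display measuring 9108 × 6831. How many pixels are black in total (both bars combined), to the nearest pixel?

5:4 (1.250) < 4×3 (1.333), so the film fills the height.
The film is 6831 × 5/4 ≈ 8538.7500 px wide.
Leftover width: 9108 − 8538.7500 = 569.2500 px.
Bar area = 569.2500 × 6831 ≈ 3888547 px.

3888547 pixels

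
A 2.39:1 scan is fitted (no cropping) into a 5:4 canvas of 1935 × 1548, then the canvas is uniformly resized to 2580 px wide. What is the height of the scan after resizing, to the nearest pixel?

1079 px

At 1935×1548 the scan is width-limited, so height = 1935 / 2.390 ≈ 809.62 px.
The frame scales by 2580/1935 = 1.3333; 809.62 × 1.3333 ≈ 1079.50 px.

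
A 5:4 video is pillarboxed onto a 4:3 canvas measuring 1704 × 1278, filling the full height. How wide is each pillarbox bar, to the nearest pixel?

The video is 1278 × 5/4 ≈ 1597.50 px wide.
Leftover width: 1704 − 1597.50 = 106.50 px → 53.25 each side.

53 px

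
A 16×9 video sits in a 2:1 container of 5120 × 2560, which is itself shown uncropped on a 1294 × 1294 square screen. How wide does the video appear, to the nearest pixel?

Inside the 5120×2560 canvas the video is height-limited at 4551.11 × 2560.00.
Second fit — the 2:1 canvas into 1294×1294 spans the width: 1294.00 × 647.00 (×0.2527 from 5120×2560).
So the video's width is 4551.11 × 0.2527 ≈ 1150.22.

1150 px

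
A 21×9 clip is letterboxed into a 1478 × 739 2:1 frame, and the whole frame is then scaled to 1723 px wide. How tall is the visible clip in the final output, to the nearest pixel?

738 px

In the 1478×739 frame the clip fills the width: height = 1478 × 9/21 ≈ 633.43 px.
Scaling 1478 → 1723 is ×1.1658, so the height becomes 633.43 × 1.1658 ≈ 738.43 px.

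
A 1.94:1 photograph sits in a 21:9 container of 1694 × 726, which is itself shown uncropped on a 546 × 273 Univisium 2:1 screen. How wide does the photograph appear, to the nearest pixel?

First fit — 1.94:1 into 1694×726 spans the height: 1408.44 × 726.00.
21:9 in 546×273: fills the width, so the intermediate becomes 546.00 × 234.00 — a scale of ×0.3223.
Applying the same ×0.3223: 1408.44 → 453.96.

454 px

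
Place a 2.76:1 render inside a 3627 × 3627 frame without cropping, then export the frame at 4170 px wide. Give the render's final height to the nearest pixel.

1511 px

Fitted into 3627×3627, the render spans the width; its height is 3627 / 2.760 ≈ 1314.13 px.
The frame scales by 4170/3627 = 1.1497; 1314.13 × 1.1497 ≈ 1510.87 px.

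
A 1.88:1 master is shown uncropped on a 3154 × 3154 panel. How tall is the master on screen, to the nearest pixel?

1678 px

Since 1.880 > 1.000, the master is width-limited.
The master is 3154 / 1.880 ≈ 1677.66 px tall.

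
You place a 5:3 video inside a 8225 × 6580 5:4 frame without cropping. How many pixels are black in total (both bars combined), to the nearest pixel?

5:3 is wider than 5:4, so it spans the full width.
That makes the image 4935.0000 px tall (8225 × 3/5).
Leftover height: 6580 − 4935.0000 = 1645.0000 px.
Bar area = 1645.0000 × 8225 ≈ 13530125 px.

13530125 pixels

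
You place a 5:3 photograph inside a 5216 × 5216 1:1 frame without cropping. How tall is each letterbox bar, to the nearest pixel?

1043 px

5:3 (1.667) > 1:1 (1.000), so the photograph fills the width.
Content height = 5216 × 3/5 ≈ 3129.60 px.
5216 − 3129.60 = 2086.40 px of bars (1043.20 each).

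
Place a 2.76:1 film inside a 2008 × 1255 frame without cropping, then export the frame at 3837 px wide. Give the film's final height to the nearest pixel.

At 2008×1255 the film is width-limited, so height = 2008 / 2.760 ≈ 727.54 px.
Scaling 2008 → 3837 is ×1.9109, so the height becomes 727.54 × 1.9109 ≈ 1390.22 px.

1390 px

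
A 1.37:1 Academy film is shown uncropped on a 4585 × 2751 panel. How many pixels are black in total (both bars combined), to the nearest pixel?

2245174 pixels

1.37:1 Academy (1.370) < 5:3 (1.667), so the film fills the height.
That makes the image 3768.8700 px wide (2751 × 1.370).
Leftover width: 4585 − 3768.8700 = 816.1300 px.
Across the 2751-px span: 816.1300 × 2751 ≈ 2245174 px.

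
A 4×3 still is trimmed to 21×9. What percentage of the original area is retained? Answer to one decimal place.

The width stays; only height is cut (since 21×9 is wider than 4×3).
(1.333)/(2.333) ≈ 0.571 of the area survives.

57.1%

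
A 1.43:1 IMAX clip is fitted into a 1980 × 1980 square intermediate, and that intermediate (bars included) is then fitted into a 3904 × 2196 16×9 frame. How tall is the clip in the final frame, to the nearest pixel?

Inside the 1980×1980 canvas the clip is width-limited at 1980.00 × 1384.62.
The square canvas is height-limited in 3904×2196, giving 2196.00 × 2196.00; scale factor 1.1091.
The clip scales with it: height 1384.62 × 1.1091 ≈ 1535.66.

1536 px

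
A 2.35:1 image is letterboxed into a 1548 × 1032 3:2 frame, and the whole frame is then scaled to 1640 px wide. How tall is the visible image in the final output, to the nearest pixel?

Fitted into 1548×1032, the image spans the width; its height is 1548 / 2.350 ≈ 658.72 px.
Resizing to 1640 px wide multiplies everything by 1.0594: 658.72 → 697.87 px.

698 px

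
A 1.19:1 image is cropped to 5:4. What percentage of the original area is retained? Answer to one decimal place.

95.2%

5:4 is wider than 1.19:1, so the crop keeps the full width and trims the height.
Area ratio = (1.190)/(1.250) = 95.20% retained.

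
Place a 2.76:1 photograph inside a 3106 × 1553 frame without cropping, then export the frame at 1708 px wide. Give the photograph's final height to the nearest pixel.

In the 3106×1553 frame the photograph fills the width: height = 3106 / 2.760 ≈ 1125.36 px.
Resizing to 1708 px wide multiplies everything by 0.5499: 1125.36 → 618.84 px.

619 px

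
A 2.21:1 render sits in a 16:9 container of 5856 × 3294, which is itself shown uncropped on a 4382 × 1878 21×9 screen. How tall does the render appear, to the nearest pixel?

1511 px

First fit — 2.21:1 into 5856×3294 spans the width: 5856.00 × 2649.77.
The 16:9 canvas is height-limited in 4382×1878, giving 3338.67 × 1878.00; scale factor 0.5701.
Applying the same ×0.5701: 2649.77 → 1510.71.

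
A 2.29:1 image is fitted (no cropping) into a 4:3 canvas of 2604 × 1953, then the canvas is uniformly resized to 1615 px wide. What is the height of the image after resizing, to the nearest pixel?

705 px

Fitted into 2604×1953, the image spans the width; its height is 2604 / 2.290 ≈ 1137.12 px.
Scaling 2604 → 1615 is ×0.6202, so the height becomes 1137.12 × 0.6202 ≈ 705.24 px.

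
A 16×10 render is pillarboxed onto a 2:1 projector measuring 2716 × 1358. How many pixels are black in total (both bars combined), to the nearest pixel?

737666 pixels

16×10 is narrower than 2:1, so it spans the full height.
That makes the image 2172.8000 px wide (1358 × 16/10).
Black = 2716 − 2172.8000 = 543.2000 px.
Across the 1358-px span: 543.2000 × 1358 ≈ 737666 px.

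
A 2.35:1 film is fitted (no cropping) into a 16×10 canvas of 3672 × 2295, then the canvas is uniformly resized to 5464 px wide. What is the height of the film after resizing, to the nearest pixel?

In the 3672×2295 frame the film fills the width: height = 3672 / 2.350 ≈ 1562.55 px.
The frame scales by 5464/3672 = 1.4880; 1562.55 × 1.4880 ≈ 2325.11 px.

2325 px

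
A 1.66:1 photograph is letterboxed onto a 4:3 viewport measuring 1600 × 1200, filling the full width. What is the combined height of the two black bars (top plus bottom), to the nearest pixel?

That makes the image 963.86 px tall (1600 / 1.660).
1200 − 963.86 = 236.14 px of bars.

236 px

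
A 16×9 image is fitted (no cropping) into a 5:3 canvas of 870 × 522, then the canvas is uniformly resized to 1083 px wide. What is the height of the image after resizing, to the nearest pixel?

Fitted into 870×522, the image spans the width; its height is 870 × 9/16 ≈ 489.38 px.
The frame scales by 1083/870 = 1.2448; 489.38 × 1.2448 ≈ 609.19 px.

609 px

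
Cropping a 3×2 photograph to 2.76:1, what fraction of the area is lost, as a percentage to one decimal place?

45.7%

2.76:1 is wider than 3×2, so the crop keeps the full width and trims the height.
Fraction kept = (1.500)/(2.760) ≈ 54.35%, so 45.65% is lost.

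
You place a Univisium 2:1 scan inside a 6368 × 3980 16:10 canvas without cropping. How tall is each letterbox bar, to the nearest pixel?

Univisium 2:1 is wider than 16:10, so it spans the full width.
The scan is 6368 × 1/2 ≈ 3184.00 px tall.
Black = 3980 − 3184.00 = 796.00 px, or 398.00 per bar.

398 px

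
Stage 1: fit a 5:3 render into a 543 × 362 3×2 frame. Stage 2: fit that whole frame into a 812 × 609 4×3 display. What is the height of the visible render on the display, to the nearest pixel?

487 px

5:3 in 543×362: fills the width, so the render is 543.00 × 325.80.
3×2 in 812×609: fills the width, so the intermediate becomes 812.00 × 541.33 — a scale of ×1.4954.
So the render's height is 325.80 × 1.4954 ≈ 487.20.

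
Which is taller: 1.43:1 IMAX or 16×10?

1.43 and 16×10 = 1.6; 1.6 > 1.43. The smaller width-to-height ratio is the taller frame.

1.43:1 IMAX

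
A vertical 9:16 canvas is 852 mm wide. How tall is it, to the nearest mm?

852 × 16/9 = 1514.67.

1515 mm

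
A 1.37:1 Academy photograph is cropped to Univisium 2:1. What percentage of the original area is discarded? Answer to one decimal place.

Univisium 2:1 is wider than 1.37:1 Academy, so the crop keeps the full width and trims the height.
Area ratio = (1.370)/(2.000) = 68.50%; the remaining 31.50% is cropped out.

31.5%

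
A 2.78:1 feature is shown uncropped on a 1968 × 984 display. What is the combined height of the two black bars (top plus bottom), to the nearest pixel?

2.78:1 (2.780) > 2:1 (2.000), so the feature fills the width.
That makes the image 707.91 px tall (1968 / 2.780).
Leftover height: 984 − 707.91 = 276.09 px.

276 px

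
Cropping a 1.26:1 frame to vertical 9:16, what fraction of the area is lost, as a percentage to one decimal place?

Going from 1.26:1 to vertical 9:16 means cutting width while keeping height.
Fraction kept = (0.562)/(1.260) ≈ 44.64%, so 55.36% is lost.

55.4%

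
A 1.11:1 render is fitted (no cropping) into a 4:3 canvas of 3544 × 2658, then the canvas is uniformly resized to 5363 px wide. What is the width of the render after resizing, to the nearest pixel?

At 3544×2658 the render is height-limited, so width = 2658 × 1.110 ≈ 2950.38 px.
The frame scales by 5363/3544 = 1.5133; 2950.38 × 1.5133 ≈ 4464.70 px.

4465 px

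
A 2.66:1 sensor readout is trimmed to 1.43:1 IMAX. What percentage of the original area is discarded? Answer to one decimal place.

46.2%

Going from 2.66:1 to 1.43:1 IMAX means cutting width while keeping height.
(1.430)/(2.660) ≈ 0.538 of the area survives, leaving 46.24% discarded.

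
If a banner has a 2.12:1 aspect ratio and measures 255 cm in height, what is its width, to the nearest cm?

541 cm

At 2.12:1, 255 × 2.120 ≈ 540.60.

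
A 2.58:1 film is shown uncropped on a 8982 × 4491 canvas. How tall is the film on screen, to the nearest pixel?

3481 px

Since 2.580 > 2.000, the film is width-limited.
That makes the image 3481.40 px tall (8982 / 2.580).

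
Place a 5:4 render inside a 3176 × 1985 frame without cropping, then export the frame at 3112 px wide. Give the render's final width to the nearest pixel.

Fitted into 3176×1985, the render spans the height; its width is 1985 × 5/4 ≈ 2481.25 px.
Resizing to 3112 px wide multiplies everything by 0.9798: 2481.25 → 2431.25 px.

2431 px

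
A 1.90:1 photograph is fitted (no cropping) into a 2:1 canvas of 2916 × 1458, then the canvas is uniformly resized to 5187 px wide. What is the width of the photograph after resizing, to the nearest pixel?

In the 2916×1458 frame the photograph fills the height: width = 1458 × 1.900 ≈ 2770.20 px.
Resizing to 5187 px wide multiplies everything by 1.7788: 2770.20 → 4927.65 px.

4928 px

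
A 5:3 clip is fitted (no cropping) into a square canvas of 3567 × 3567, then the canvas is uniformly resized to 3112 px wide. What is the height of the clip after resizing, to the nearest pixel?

1867 px

In the 3567×3567 frame the clip fills the width: height = 3567 × 3/5 ≈ 2140.20 px.
The frame scales by 3112/3567 = 0.8724; 2140.20 × 0.8724 ≈ 1867.20 px.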